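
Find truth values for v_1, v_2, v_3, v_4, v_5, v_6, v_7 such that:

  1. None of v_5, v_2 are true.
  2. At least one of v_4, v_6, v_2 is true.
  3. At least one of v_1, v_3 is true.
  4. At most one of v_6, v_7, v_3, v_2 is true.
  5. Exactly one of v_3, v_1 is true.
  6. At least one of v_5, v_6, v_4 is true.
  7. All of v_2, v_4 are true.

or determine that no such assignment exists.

Unsatisfiable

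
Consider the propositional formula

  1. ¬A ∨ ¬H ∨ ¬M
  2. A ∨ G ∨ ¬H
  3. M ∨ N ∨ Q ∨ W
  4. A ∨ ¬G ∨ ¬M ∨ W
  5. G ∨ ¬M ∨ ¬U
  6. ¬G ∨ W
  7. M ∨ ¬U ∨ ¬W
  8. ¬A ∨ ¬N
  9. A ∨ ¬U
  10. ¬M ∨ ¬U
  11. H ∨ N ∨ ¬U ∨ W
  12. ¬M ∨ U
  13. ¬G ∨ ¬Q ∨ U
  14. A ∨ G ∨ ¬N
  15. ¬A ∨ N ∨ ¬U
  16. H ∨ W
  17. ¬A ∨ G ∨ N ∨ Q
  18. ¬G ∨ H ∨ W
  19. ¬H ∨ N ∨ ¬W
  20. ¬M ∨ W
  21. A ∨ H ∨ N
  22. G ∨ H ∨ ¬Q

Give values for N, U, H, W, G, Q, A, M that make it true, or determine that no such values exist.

N = True, U = False, H = False, W = True, G = True, Q = False, A = False, M = False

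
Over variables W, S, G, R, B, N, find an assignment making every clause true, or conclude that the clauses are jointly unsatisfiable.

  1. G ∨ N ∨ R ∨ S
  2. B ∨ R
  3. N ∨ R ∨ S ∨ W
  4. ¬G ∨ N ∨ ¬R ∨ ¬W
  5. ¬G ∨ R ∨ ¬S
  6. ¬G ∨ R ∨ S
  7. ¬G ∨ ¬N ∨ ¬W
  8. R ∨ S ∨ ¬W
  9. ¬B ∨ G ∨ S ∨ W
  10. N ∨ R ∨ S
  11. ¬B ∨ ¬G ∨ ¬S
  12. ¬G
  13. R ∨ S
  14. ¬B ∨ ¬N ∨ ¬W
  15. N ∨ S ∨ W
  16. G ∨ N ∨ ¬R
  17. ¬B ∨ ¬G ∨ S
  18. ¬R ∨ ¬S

Unit clause (¬G) forces G = False.
Set W = False.
Set S = True.
  then (¬R ∨ ¬S) forces R = False.
  then (B ∨ R) forces B = True.
Set N = True.
All clauses satisfied.

W = False, S = True, G = False, R = False, B = True, N = True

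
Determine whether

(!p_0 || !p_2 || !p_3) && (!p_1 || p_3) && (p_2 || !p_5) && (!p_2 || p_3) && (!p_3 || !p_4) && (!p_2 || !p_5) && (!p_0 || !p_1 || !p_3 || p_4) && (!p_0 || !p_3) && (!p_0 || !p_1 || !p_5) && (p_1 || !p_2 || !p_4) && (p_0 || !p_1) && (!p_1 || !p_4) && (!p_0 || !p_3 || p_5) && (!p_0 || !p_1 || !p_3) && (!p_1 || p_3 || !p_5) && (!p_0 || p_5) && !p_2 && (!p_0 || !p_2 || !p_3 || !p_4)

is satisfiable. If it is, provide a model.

p_0 = False; p_1 = False; p_2 = False; p_3 = False; p_4 = True; p_5 = False

Unit clause (!p_2) forces p_2 = False.
In (p_2 || !p_5) only !p_5 is left, so p_5 = False.
In (!p_0 || p_5) only !p_0 is left, so p_0 = False.
In (p_0 || !p_1) only !p_1 is left, so p_1 = False.
Set p_3 = False.
Set p_4 = True.
All clauses satisfied.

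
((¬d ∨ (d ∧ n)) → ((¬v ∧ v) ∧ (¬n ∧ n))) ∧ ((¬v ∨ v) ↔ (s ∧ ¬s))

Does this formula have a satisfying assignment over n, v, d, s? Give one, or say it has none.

Unsatisfiable

The conjunct (¬v ∨ v) ↔ (s ∧ ¬s) is unsatisfiable on its own:
  v=F, s=F: evaluates to False.
  v=F, s=T: evaluates to False.
  v=T, s=F: evaluates to False.
  v=T, s=T: evaluates to False.
So the whole conjunction is unsatisfiable.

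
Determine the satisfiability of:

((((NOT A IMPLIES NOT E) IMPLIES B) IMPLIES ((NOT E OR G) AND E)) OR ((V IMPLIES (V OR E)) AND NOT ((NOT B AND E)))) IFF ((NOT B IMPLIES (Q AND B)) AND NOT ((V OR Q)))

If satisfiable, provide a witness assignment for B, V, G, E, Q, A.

B = False, V = True, G = False, E = True, Q = True, A = False

  ((((NOT A IMPLIES NOT E) IMPLIES B) IMPLIES ((NOT E OR G) AND E)) OR ((V IMPLIES (V OR E)) AND NOT ((NOT B AND E)))) IFF ((NOT B IMPLIES (Q AND B)) AND NOT ((V OR Q))) = True
    (((NOT A IMPLIES NOT E) IMPLIES B) IMPLIES ((NOT E OR G) AND E)) OR ((V IMPLIES (V OR E)) AND NOT ((NOT B AND E))) = False
      ((NOT A IMPLIES NOT E) IMPLIES B) IMPLIES ((NOT E OR G) AND E) = False
        (NOT A IMPLIES NOT E) IMPLIES B = True
          NOT A IMPLIES NOT E = False
            NOT A = True
            NOT E = False
        (NOT E OR G) AND E = False
          NOT E OR G = False
            NOT E = False
      (V IMPLIES (V OR E)) AND NOT ((NOT B AND E)) = False
        V IMPLIES (V OR E) = True
          V OR E = True
        NOT ((NOT B AND E)) = False
          NOT B AND E = True
            NOT B = True
    (NOT B IMPLIES (Q AND B)) AND NOT ((V OR Q)) = False
      NOT B IMPLIES (Q AND B) = False
        NOT B = True
        Q AND B = False
      NOT ((V OR Q)) = False
        V OR Q = True
The formula evaluates to True.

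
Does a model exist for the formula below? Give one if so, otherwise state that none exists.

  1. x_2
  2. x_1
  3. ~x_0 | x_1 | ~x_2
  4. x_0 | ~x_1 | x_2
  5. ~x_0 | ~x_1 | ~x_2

Unit clause (x_2) forces x_2 = True.
Unit clause (x_1) forces x_1 = True.
In (~x_0 | ~x_1 | ~x_2) only ~x_0 is left, so x_0 = False.
Check each clause:
  (x_2): x_2 holds.
  (x_1): x_1 holds.
  (~x_0 | x_1 | ~x_2): ~x_0 holds.
  (x_0 | ~x_1 | x_2): x_2 holds.
  (~x_0 | ~x_1 | ~x_2): ~x_0 holds.
All clauses satisfied.

x_0: False; x_1: True; x_2: True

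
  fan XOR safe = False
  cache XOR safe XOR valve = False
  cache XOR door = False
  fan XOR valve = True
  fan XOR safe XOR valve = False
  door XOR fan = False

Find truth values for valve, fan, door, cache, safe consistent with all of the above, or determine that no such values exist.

valve: False, fan: True, door: True, cache: True, safe: True

fan XOR safe = T XOR T = False ✓
cache XOR safe XOR valve = T XOR T XOR F = False ✓
cache XOR door = T XOR T = False ✓
fan XOR valve = T XOR F = True ✓
fan XOR safe XOR valve = T XOR T XOR F = False ✓
door XOR fan = T XOR T = False ✓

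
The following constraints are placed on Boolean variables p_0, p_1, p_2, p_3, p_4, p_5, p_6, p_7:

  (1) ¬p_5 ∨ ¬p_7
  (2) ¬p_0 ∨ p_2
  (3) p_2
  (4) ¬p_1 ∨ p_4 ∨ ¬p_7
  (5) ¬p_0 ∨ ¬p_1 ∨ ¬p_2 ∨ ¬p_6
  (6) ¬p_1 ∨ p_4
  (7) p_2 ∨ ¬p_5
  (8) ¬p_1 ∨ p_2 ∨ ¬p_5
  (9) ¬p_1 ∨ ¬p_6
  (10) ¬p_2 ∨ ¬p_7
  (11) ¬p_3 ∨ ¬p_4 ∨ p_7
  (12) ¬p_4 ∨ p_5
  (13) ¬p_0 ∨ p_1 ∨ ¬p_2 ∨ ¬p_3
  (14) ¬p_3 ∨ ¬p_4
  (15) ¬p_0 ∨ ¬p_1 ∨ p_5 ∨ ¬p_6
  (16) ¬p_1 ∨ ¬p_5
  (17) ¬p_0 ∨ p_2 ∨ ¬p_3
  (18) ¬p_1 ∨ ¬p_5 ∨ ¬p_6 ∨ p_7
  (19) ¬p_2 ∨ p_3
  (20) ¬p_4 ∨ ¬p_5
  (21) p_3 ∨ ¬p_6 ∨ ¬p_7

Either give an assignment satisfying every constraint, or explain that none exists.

p_0 = False, p_1 = False, p_2 = True, p_3 = True, p_4 = False, p_5 = True, p_6 = False, p_7 = False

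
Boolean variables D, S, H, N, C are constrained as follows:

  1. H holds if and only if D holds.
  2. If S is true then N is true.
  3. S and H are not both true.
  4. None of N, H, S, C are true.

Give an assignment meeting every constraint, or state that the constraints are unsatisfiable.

D=F; S=F; H=F; N=F; C=F

  (1) H=F, D=F — same ✓
  (2) S=F ⇒ N: vacuous ✓
  (3) S=F, H=F — not both ✓
  (4) {N, H, S, C}: 0 true — none ✓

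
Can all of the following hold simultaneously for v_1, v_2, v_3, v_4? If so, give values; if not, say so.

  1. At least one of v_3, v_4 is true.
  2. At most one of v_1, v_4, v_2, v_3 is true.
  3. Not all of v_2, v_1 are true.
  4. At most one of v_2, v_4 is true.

v_1 = False, v_2 = False, v_3 = True, v_4 = False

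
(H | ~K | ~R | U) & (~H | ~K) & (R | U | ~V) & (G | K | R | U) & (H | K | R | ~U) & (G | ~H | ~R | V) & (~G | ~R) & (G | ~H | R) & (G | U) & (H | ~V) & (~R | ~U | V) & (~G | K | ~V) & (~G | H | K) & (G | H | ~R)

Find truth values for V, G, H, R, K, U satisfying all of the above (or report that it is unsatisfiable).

Set V = False.
Set G = True.
  then (~G | ~R) forces R = False.
Set H = True.
  then (~H | ~K) forces K = False.
Set U = False.
All clauses satisfied.

V: False, G: True, H: True, R: False, K: False, U: False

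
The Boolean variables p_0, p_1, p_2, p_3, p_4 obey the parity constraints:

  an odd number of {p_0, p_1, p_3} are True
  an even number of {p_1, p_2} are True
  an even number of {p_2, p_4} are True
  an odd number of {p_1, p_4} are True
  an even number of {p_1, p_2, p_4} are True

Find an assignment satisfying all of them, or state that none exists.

Adding constraints 2, 3, 4 mod 2: every variable appears an even number of times on the left, so the left side is 0.
But the right sides sum to 1 (mod 2). 0 ≠ 1 — the system is inconsistent.

Unsatisfiable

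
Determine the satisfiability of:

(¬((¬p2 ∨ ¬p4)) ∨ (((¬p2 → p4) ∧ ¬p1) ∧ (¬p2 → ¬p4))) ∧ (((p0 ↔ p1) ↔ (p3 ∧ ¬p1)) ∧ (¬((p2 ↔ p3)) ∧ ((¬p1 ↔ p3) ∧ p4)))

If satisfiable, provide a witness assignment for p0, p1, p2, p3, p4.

p0: False, p1: True, p2: True, p3: False, p4: True

  ¬((¬p2 ∨ ¬p4)) ∨ (((¬p2 → p4) ∧ ¬p1) ∧ (¬p2 → ¬p4)) = True
    ¬((¬p2 ∨ ¬p4)) = True
      ¬p2 ∨ ¬p4 = False
        ¬p2 = False
        ¬p4 = False
    ((¬p2 → p4) ∧ ¬p1) ∧ (¬p2 → ¬p4) = False
      (¬p2 → p4) ∧ ¬p1 = False
        ¬p2 → p4 = True
          ¬p2 = False
        ¬p1 = False
      ¬p2 → ¬p4 = True
        ¬p2 = False
        ¬p4 = False
  ((p0 ↔ p1) ↔ (p3 ∧ ¬p1)) ∧ (¬((p2 ↔ p3)) ∧ ((¬p1 ↔ p3) ∧ p4)) = True
    (p0 ↔ p1) ↔ (p3 ∧ ¬p1) = True
      p0 ↔ p1 = False
      p3 ∧ ¬p1 = False
        ¬p1 = False
    ¬((p2 ↔ p3)) ∧ ((¬p1 ↔ p3) ∧ p4) = True
      ¬((p2 ↔ p3)) = True
        p2 ↔ p3 = False
      (¬p1 ↔ p3) ∧ p4 = True
        ¬p1 ↔ p3 = True
          ¬p1 = False
Both conjuncts True, so the formula holds.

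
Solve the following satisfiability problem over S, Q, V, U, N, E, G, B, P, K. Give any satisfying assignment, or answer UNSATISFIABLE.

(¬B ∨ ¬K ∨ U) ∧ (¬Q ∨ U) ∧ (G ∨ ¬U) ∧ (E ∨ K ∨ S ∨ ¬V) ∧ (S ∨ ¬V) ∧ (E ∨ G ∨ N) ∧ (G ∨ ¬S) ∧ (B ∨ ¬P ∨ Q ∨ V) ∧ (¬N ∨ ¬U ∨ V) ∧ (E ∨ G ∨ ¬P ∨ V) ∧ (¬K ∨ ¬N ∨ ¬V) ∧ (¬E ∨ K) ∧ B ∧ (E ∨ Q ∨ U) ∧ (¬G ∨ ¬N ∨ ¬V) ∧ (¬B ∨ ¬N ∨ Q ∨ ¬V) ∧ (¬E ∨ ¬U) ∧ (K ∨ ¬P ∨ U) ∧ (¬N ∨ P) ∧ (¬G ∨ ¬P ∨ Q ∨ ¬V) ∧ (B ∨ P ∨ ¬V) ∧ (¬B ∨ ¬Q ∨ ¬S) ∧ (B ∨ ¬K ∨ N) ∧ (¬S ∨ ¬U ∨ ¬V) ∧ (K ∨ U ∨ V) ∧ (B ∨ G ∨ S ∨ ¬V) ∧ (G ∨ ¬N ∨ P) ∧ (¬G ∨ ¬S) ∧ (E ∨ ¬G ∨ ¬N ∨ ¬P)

Unit clause (B) forces B = True.
Set S = False.
  then (S ∨ ¬V) forces V = False.
Set Q = False.
Try U = False:
  (¬B ∨ ¬K ∨ U) forces K = False.
  clause (K ∨ U ∨ V) is falsified — backtrack.
So U = True.
  then (G ∨ ¬U) forces G = True.
  then (¬N ∨ ¬U ∨ V) forces N = False.
  then (¬E ∨ ¬U) forces E = False.
Set P = False.
Set K = False.
All clauses satisfied.

S: False, Q: False, V: False, U: True, N: False, E: False, G: True, B: True, P: False, K: False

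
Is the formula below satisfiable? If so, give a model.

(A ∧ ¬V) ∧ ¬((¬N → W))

N = False; W = False; A = True; V = False

  A ∧ ¬V = True
    ¬V = True
  ¬((¬N → W)) = True
    ¬N → W = False
      ¬N = True
Both conjuncts True, so the formula holds.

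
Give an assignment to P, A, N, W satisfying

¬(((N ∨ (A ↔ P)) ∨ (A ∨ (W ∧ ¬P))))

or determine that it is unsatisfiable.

P = True, A = False, N = False, W = True

  ¬(((N ∨ (A ↔ P)) ∨ (A ∨ (W ∧ ¬P)))) = True
    (N ∨ (A ↔ P)) ∨ (A ∨ (W ∧ ¬P)) = False
      N ∨ (A ↔ P) = False
        A ↔ P = False
      A ∨ (W ∧ ¬P) = False
        W ∧ ¬P = False
          ¬P = False
The formula evaluates to True.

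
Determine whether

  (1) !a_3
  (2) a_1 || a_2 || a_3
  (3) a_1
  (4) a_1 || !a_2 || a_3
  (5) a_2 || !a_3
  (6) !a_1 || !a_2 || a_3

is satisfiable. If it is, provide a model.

a_1: True, a_2: False, a_3: False

Unit clause (!a_3) forces a_3 = False.
Unit clause (a_1) forces a_1 = True.
In (!a_1 || !a_2 || a_3) only !a_2 is left, so a_2 = False.
Check each clause:
  (!a_3): !a_3 holds.
  (a_1 || a_2 || a_3): a_1 holds.
  (a_1): a_1 holds.
  (a_1 || !a_2 || a_3): a_1 holds.
  (a_2 || !a_3): !a_3 holds.
  (!a_1 || !a_2 || a_3): !a_2 holds.
All clauses satisfied.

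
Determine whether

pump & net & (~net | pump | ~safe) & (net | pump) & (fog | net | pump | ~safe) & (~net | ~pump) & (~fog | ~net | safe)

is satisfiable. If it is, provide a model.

Case pump = True:
  (net) forces net = True.
  Clause (~net | ~pump) is falsified — contradiction.
Case pump = False:
  Clause (pump) is falsified — contradiction.
Both cases fail, so the formula is unsatisfiable.

Unsatisfiable — no assignment works.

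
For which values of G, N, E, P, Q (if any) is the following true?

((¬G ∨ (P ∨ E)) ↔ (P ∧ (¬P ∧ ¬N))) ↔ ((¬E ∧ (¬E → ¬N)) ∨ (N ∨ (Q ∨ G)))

G = True, N = True, E = False, P = False, Q = False

  ((¬G ∨ (P ∨ E)) ↔ (P ∧ (¬P ∧ ¬N))) ↔ ((¬E ∧ (¬E → ¬N)) ∨ (N ∨ (Q ∨ G))) = True
    (¬G ∨ (P ∨ E)) ↔ (P ∧ (¬P ∧ ¬N)) = True
      ¬G ∨ (P ∨ E) = False
        ¬G = False
        P ∨ E = False
      P ∧ (¬P ∧ ¬N) = False
        ¬P ∧ ¬N = False
          ¬P = True
          ¬N = False
    (¬E ∧ (¬E → ¬N)) ∨ (N ∨ (Q ∨ G)) = True
      ¬E ∧ (¬E → ¬N) = False
        ¬E = True
        ¬E → ¬N = False
          ¬E = True
          ¬N = False
      N ∨ (Q ∨ G) = True
        Q ∨ G = True
The formula evaluates to True.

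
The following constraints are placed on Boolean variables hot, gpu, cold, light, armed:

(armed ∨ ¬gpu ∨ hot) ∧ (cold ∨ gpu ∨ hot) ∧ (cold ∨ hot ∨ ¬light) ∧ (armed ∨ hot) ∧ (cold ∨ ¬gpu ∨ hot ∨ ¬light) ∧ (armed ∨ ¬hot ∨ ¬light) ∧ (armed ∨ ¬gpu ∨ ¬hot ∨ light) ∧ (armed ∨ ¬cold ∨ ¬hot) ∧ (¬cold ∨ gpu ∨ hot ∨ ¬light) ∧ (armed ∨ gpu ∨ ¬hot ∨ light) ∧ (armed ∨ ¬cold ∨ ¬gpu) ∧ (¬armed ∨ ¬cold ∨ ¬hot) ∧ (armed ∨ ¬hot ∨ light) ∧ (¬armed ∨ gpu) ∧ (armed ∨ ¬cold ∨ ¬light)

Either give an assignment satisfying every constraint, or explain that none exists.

Set hot = False.
  then (armed ∨ hot) forces armed = True.
  then (¬armed ∨ gpu) forces gpu = True.
Set cold = True.
Set light = True.
All clauses satisfied.

hot: False, gpu: True, cold: True, light: True, armed: True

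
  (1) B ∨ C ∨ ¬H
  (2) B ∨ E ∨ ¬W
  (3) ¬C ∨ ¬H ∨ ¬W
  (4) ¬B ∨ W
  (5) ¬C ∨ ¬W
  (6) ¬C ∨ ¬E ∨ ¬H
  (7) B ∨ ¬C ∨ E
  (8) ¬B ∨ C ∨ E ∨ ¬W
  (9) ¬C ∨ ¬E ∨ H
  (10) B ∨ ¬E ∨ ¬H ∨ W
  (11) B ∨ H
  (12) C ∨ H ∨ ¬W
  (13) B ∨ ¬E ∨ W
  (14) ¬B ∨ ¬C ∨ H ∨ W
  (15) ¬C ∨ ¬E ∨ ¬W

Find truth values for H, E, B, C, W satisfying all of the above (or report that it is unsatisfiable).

Set H = True.
Set E = True.
  then (¬C ∨ ¬E ∨ ¬H) forces C = False.
  then (B ∨ C ∨ ¬H) forces B = True.
  then (¬B ∨ W) forces W = True.
All clauses satisfied.

H: True, E: True, B: True, C: False, W: True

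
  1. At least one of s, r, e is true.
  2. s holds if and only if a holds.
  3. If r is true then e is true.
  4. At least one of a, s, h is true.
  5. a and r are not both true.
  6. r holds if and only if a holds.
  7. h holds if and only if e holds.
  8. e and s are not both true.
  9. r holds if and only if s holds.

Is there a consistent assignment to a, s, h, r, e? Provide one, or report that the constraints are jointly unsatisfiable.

a: False, s: False, h: True, r: False, e: True

  (1) {s, r, e}: 1 true — at least one ✓
  (2) s=F, a=F — same ✓
  (3) r=F ⇒ e: vacuous ✓
  (4) {a, s, h}: 1 true — at least one ✓
  (5) a=F, r=F — not both ✓
  (6) r=F, a=F — same ✓
  (7) h=T, e=T — same ✓
  (8) e=T, s=F — not both ✓
  (9) r=F, s=F — same ✓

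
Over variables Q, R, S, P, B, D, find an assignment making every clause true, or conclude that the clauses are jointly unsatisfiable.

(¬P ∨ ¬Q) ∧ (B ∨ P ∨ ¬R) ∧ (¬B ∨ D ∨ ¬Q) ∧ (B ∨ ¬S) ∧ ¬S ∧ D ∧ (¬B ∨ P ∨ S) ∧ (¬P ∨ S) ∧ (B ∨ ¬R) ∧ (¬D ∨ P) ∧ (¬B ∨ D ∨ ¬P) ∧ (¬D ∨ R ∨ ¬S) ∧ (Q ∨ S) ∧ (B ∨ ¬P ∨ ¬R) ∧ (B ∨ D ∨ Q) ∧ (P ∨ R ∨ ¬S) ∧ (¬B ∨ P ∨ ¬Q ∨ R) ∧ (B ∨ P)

Case S = True:
  Clause (¬S) is falsified — contradiction.
Case S = False:
  (D) forces D = True.
  (¬P ∨ S) forces P = False.
  Clause (¬D ∨ P) is falsified — contradiction.
Both cases fail, so the formula is unsatisfiable.

Unsatisfiable — no assignment works.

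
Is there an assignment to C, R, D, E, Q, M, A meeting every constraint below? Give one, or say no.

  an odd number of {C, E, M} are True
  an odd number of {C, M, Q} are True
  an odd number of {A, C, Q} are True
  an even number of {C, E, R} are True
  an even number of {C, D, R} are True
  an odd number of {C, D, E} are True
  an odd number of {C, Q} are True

C = True, R = True, D = False, E = False, Q = False, M = False, A = False

{C, E, M}: 1 true → odd ✓
{C, M, Q}: 1 true → odd ✓
{A, C, Q}: 1 true → odd ✓
{C, E, R}: 2 true → even ✓
{C, D, R}: 2 true → even ✓
{C, D, E}: 1 true → odd ✓
{C, Q}: 1 true → odd ✓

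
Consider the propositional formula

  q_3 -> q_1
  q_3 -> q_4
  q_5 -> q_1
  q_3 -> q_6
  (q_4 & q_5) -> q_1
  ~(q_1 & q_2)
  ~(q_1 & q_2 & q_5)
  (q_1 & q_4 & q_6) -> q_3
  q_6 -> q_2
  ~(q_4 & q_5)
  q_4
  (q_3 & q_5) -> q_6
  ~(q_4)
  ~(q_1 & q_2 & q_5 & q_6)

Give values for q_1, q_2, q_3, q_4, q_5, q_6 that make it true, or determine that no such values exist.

Unsatisfiable — no assignment works.

Case q_4 = True:
  Clause (~q_4) is falsified — contradiction.
Case q_4 = False:
  Clause (q_4) is falsified — contradiction.
Both cases fail, so the formula is unsatisfiable.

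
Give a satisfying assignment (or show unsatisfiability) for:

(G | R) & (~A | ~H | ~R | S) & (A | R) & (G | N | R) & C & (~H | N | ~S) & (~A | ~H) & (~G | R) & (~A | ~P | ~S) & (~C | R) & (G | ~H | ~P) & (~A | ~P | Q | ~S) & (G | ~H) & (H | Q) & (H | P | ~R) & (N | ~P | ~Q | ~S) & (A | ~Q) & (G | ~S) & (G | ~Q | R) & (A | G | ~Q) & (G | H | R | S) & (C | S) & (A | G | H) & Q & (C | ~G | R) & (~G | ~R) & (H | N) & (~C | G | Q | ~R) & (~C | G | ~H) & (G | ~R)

No satisfying assignment exists.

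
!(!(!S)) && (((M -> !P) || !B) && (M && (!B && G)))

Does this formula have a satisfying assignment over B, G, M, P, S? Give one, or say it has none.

B = False; G = True; M = True; P = True; S = False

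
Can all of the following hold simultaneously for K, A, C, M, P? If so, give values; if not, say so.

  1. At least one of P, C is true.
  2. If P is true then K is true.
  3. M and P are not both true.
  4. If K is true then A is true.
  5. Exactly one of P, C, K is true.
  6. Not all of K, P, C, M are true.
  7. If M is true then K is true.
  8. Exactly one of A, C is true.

K=F, A=F, C=T, M=F, P=F

  (1) {P, C}: 1 true — at least one ✓
  (2) P=F ⇒ K: vacuous ✓
  (3) M=F, P=F — not both ✓
  (4) K=F ⇒ A: vacuous ✓
  (5) {P, C, K}: 1 true — exactly one ✓
  (6) {K, P, C, M}: 1/4 true — not all ✓
  (7) M=F ⇒ K: vacuous ✓
  (8) {A, C}: 1 true — exactly one ✓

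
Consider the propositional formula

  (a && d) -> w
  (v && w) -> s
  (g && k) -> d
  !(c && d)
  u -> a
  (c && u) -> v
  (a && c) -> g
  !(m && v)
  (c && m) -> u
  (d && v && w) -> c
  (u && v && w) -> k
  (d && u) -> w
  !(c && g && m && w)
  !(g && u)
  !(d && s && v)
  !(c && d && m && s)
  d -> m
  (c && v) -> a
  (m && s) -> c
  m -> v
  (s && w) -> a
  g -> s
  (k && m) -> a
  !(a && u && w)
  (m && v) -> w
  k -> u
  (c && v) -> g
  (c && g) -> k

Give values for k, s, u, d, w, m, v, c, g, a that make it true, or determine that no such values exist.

k=F, s=F, u=T, d=F, w=F, m=F, v=T, c=F, g=F, a=T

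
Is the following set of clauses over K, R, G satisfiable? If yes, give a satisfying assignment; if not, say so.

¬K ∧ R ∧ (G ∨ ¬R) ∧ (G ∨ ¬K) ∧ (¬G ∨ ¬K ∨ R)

Unit clause (¬K) forces K = False.
Unit clause (R) forces R = True.
In (G ∨ ¬R) only G is left, so G = True.
All clauses satisfied.

K = False, R = True, G = True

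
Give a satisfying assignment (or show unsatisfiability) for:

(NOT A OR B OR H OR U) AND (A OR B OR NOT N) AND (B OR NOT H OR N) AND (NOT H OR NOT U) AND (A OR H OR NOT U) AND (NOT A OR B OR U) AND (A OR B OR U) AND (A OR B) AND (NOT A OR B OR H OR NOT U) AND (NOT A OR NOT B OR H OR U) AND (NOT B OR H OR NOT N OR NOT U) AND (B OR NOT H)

U = False; H = True; B = True; A = True; N = True

Set U = False.
Set H = True.
  then (B OR NOT H) forces B = True.
Set A = True.
Set N = True.
All clauses satisfied.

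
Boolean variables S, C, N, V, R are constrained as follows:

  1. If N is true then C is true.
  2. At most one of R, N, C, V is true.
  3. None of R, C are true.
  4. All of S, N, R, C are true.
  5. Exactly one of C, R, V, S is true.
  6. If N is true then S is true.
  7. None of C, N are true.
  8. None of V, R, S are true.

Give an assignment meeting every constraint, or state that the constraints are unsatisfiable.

Case S = True:
  Constraint (8) is violated (S=T) — contradiction.
Case S = False:
  Constraint (4) is violated (S=F) — contradiction.
Both cases fail — unsatisfiable.

Unsatisfiable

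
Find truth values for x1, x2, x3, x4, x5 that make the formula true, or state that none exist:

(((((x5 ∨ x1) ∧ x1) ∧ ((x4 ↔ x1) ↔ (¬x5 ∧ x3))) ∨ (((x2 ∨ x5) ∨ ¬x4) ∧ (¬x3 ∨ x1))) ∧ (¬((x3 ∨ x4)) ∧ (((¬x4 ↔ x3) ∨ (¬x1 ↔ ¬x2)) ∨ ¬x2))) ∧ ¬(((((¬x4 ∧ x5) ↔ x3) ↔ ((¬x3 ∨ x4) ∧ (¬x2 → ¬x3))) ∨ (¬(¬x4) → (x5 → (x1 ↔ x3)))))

Case x4 = True: the conjunct ¬((x3 ∨ x4)) becomes ¬((x3 ∨ True)) = False.
Case x4 = False: the conjunct ¬(((((¬x4 ∧ x5) ↔ x3) ↔ ((¬x3 ∨ x4) ∧ (¬x2 → ¬x3))) ∨ (¬(¬x4) → (x5 → (x1 ↔ x3))))) becomes ¬((((x5 ↔ x3) ↔ (¬x3 ∧ (¬x2 → ¬x3))) ∨ True)) = False.
Both cases fail — unsatisfiable.

No satisfying assignment exists.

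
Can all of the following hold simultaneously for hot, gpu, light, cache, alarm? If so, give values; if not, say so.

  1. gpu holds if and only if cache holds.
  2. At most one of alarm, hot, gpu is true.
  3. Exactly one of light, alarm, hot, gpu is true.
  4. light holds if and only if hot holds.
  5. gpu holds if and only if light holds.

hot: False; gpu: False; light: False; cache: False; alarm: True

  (1) gpu=F, cache=F — same ✓
  (2) {alarm, hot, gpu}: 1 true — at most one ✓
  (3) {light, alarm, hot, gpu}: 1 true — exactly one ✓
  (4) light=F, hot=F — same ✓
  (5) gpu=F, light=F — same ✓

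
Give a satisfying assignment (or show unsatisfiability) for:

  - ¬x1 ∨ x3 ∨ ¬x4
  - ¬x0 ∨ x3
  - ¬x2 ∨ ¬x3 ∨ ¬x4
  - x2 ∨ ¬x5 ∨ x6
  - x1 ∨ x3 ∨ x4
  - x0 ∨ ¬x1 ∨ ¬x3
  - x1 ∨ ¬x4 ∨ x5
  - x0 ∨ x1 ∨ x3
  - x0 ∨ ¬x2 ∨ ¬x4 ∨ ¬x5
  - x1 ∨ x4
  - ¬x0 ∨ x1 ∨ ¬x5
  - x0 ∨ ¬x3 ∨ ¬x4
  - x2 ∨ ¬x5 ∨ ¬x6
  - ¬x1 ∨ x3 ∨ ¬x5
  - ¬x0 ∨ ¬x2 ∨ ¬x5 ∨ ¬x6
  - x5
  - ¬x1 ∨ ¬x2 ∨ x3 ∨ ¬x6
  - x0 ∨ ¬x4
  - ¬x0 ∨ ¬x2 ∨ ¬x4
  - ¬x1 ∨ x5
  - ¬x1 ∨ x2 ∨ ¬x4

Unit clause (x5) forces x5 = True.
Try x0 = False:
  (x0 ∨ ¬x4) forces x4 = False.
  (x1 ∨ x4) forces x1 = True.
  (x0 ∨ ¬x1 ∨ ¬x3) forces x3 = False.
  clause (¬x1 ∨ x3 ∨ ¬x5) is falsified — backtrack.
So x0 = True.
  then (¬x0 ∨ x3) forces x3 = True.
  then (¬x0 ∨ x1 ∨ ¬x5) forces x1 = True.
Set x2 = True.
  then (¬x2 ∨ ¬x3 ∨ ¬x4) forces x4 = False.
  then (¬x0 ∨ ¬x2 ∨ ¬x5 ∨ ¬x6) forces x6 = False.
All clauses satisfied.

x0=T; x1=T; x2=T; x3=T; x4=F; x5=T; x6=F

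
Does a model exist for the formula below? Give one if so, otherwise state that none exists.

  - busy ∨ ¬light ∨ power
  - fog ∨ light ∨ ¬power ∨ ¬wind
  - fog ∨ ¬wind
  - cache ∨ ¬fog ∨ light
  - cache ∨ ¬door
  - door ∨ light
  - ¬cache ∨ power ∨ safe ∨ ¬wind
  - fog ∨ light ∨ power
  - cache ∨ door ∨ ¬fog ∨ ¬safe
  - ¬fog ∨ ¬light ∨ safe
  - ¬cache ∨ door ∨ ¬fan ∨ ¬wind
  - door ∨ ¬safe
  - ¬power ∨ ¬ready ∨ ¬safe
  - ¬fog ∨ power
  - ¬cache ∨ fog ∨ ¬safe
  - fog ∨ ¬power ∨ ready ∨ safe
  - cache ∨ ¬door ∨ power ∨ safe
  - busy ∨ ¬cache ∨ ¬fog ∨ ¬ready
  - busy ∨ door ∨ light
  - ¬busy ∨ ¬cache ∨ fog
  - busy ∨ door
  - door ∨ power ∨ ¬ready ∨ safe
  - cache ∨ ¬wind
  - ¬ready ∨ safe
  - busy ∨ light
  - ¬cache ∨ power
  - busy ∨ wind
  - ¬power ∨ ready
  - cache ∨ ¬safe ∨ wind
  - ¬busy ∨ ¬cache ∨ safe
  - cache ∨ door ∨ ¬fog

fan: False; fog: False; door: False; power: False; cache: False; ready: False; safe: False; wind: False; light: True; busy: True

Set fan = False.
Try fog = True:
  (¬fog ∨ power) forces power = True.
  (¬power ∨ ready) forces ready = True.
  (¬power ∨ ¬ready ∨ ¬safe) forces safe = False.
  clause (¬ready ∨ safe) is falsified — backtrack.
So fog = False.
  then (fog ∨ ¬wind) forces wind = False.
  then (busy ∨ wind) forces busy = True.
  then (¬busy ∨ ¬cache ∨ fog) forces cache = False.
  then (cache ∨ ¬safe ∨ wind) forces safe = False.
  then (cache ∨ ¬door) forces door = False.
  then (door ∨ light) forces light = True.
  then (¬ready ∨ safe) forces ready = False.
  then (¬power ∨ ready) forces power = False.
All clauses satisfied.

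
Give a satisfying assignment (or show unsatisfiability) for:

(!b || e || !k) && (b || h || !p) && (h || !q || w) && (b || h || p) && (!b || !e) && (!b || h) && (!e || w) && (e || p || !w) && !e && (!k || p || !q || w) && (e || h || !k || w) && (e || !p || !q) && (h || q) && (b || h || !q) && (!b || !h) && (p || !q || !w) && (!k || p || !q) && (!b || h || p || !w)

Unit clause (!e) forces e = False.
Set q = True.
  then (e || !p || !q) forces p = False.
  then (p || !q || !w) forces w = False.
  then (!k || p || !q) forces k = False.
  then (h || !q || w) forces h = True.
  then (!b || !h) forces b = False.
All clauses satisfied.

q: True; k: False; p: False; h: True; b: False; e: False; w: False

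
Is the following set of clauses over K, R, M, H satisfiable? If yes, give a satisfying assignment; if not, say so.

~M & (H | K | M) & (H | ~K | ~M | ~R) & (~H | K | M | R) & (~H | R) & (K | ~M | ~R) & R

Unit clause (~M) forces M = False.
Unit clause (R) forces R = True.
Set K = True.
Set H = False.
All clauses satisfied.

K: True; R: True; M: False; H: False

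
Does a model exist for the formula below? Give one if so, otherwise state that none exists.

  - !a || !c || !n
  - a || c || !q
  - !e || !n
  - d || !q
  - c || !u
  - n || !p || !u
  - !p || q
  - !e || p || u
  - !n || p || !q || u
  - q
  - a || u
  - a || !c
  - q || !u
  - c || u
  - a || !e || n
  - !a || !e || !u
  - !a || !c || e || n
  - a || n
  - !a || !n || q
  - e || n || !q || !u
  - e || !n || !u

u=F; d=T; p=T; n=F; q=T; a=T; e=T; c=T

Unit clause (q) forces q = True.
In (d || !q) only d is left, so d = True.
Set u = False.
  then (a || u) forces a = True.
  then (c || u) forces c = True.
  then (!a || !c || !n) forces n = False.
  then (!a || !c || e || n) forces e = True.
  then (!e || p || u) forces p = True.
All clauses satisfied.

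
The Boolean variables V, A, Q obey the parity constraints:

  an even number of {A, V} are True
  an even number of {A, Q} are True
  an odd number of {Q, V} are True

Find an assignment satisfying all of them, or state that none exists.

The formula is unsatisfiable.

Adding constraints 1, 2, 3 mod 2: every variable appears an even number of times on the left, so the left side is 0.
But the right sides sum to 1 (mod 2). 0 ≠ 1 — the system is inconsistent.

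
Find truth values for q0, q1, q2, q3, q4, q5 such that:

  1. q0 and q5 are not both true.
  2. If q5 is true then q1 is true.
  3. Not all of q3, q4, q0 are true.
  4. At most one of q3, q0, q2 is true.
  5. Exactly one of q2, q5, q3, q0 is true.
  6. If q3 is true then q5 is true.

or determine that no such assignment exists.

q0=T, q1=F, q2=F, q3=F, q4=F, q5=F

  (1) q0=T, q5=F — not both ✓
  (2) q5=F ⇒ q1: vacuous ✓
  (3) {q3, q4, q0}: 1/3 true — not all ✓
  (4) {q3, q0, q2}: 1 true — at most one ✓
  (5) {q2, q5, q3, q0}: 1 true — exactly one ✓
  (6) q3=F ⇒ q5: vacuous ✓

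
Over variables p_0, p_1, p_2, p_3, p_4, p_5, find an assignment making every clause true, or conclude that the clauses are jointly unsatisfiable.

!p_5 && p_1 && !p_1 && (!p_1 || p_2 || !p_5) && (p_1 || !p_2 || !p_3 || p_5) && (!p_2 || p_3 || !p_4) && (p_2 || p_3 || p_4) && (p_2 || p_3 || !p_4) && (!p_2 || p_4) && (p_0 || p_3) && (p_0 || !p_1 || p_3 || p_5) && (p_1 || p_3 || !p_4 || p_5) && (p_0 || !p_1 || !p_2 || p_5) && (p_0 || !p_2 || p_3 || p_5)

No satisfying assignment exists.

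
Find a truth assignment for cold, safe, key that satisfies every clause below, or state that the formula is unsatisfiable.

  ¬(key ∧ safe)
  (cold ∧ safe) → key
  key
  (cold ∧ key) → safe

cold=F, safe=F, key=T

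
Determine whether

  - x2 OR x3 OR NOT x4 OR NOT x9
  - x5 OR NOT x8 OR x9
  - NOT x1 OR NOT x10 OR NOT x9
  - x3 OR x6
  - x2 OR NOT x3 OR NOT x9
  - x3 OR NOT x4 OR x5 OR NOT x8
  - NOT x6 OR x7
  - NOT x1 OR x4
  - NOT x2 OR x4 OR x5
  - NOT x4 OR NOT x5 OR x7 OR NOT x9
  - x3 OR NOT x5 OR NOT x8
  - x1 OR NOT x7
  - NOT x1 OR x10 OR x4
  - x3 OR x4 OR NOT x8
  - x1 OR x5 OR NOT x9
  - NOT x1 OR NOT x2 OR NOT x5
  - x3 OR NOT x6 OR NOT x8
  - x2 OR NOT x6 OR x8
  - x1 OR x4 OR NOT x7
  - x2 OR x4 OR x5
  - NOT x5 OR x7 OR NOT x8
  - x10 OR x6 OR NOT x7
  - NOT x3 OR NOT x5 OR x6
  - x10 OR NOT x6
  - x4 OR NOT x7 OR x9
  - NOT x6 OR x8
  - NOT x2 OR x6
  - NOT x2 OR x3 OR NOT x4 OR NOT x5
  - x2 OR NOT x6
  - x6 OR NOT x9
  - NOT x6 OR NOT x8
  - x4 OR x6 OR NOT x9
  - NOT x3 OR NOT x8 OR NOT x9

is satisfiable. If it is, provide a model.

Set x1 = True.
  then (NOT x1 OR x4) forces x4 = True.
Set x2 = False.
  then (x2 OR NOT x6) forces x6 = False.
  then (x6 OR NOT x9) forces x9 = False.
  then (x3 OR x6) forces x3 = True.
  then (NOT x3 OR NOT x5 OR x6) forces x5 = False.
  then (x5 OR NOT x8 OR x9) forces x8 = False.
Set x7 = False.
Set x10 = False.
All clauses satisfied.

x1: True, x2: False, x3: True, x4: True, x5: False, x6: False, x7: False, x8: False, x9: False, x10: False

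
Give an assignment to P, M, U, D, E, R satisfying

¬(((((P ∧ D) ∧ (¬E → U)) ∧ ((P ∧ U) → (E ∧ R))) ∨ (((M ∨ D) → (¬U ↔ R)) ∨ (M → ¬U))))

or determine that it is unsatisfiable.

P: False, M: True, U: True, D: False, E: True, R: True

  ¬(((((P ∧ D) ∧ (¬E → U)) ∧ ((P ∧ U) → (E ∧ R))) ∨ (((M ∨ D) → (¬U ↔ R)) ∨ (M → ¬U)))) = True
    (((P ∧ D) ∧ (¬E → U)) ∧ ((P ∧ U) → (E ∧ R))) ∨ (((M ∨ D) → (¬U ↔ R)) ∨ (M → ¬U)) = False
      ((P ∧ D) ∧ (¬E → U)) ∧ ((P ∧ U) → (E ∧ R)) = False
        (P ∧ D) ∧ (¬E → U) = False
          P ∧ D = False
          ¬E → U = True
            ¬E = False
        (P ∧ U) → (E ∧ R) = True
          P ∧ U = False
          E ∧ R = True
      ((M ∨ D) → (¬U ↔ R)) ∨ (M → ¬U) = False
        (M ∨ D) → (¬U ↔ R) = False
          M ∨ D = True
          ¬U ↔ R = False
            ¬U = False
        M → ¬U = False
          ¬U = False
The formula evaluates to True.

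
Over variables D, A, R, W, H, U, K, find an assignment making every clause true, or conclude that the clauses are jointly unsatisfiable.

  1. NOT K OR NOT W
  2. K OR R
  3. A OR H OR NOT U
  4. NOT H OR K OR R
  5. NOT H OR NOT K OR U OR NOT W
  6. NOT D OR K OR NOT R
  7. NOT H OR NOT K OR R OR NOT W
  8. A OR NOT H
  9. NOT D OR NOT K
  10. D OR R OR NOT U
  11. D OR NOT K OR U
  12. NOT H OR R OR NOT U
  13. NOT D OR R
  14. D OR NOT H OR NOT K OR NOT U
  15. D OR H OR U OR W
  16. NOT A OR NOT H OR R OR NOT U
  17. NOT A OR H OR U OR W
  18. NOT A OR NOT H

Set D = False.
Set A = True.
  then (NOT A OR NOT H) forces H = False.
Set R = True.
Set W = True.
  then (NOT K OR NOT W) forces K = False.
Set U = True.
All clauses satisfied.

D = False, A = True, R = True, W = True, H = False, U = True, K = False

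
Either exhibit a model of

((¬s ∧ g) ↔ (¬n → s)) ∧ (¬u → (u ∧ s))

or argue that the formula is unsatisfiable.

s = False, g = False, u = True, n = False

  (¬s ∧ g) ↔ (¬n → s) = True
    ¬s ∧ g = False
      ¬s = True
    ¬n → s = False
      ¬n = True
  ¬u → (u ∧ s) = True
    ¬u = False
    u ∧ s = False
Both conjuncts True, so the formula holds.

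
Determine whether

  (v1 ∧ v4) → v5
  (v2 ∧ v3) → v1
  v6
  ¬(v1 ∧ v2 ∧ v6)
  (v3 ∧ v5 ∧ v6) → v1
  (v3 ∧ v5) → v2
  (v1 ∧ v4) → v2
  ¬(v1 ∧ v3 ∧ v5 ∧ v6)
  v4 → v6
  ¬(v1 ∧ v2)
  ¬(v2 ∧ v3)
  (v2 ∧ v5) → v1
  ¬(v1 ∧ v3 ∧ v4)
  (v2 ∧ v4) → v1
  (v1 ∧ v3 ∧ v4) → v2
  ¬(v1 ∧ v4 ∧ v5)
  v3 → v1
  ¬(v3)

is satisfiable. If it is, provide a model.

Unit clause (v6) forces v6 = True.
Unit clause (¬v3) forces v3 = False.
Set v1 = False.
Set v2 = False.
Set v4 = False.
Set v5 = True.
All clauses satisfied.

v1: False, v2: False, v3: False, v4: False, v5: True, v6: True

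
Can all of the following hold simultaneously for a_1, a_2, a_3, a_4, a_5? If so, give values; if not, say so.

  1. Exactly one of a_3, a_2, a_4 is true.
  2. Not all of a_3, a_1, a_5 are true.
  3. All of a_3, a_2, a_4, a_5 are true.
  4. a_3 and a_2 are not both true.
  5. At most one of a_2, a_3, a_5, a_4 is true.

Case a_5 = True:
  (3) forces a_3 = True.
  Constraint (5) is violated (a_3=T, a_5=T) — contradiction.
Case a_5 = False:
  Constraint (3) is violated (a_5=F) — contradiction.
Both cases fail — unsatisfiable.

UNSATISFIABLE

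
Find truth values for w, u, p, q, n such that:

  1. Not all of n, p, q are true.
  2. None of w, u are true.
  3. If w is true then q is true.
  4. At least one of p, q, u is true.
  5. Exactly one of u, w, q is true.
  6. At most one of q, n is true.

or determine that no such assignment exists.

w: False, u: False, p: True, q: True, n: False

  (1) {n, p, q}: 2/3 true — not all ✓
  (2) {w, u}: 0 true — none ✓
  (3) w=F ⇒ q: vacuous ✓
  (4) {p, q, u}: 2 true — at least one ✓
  (5) {u, w, q}: 1 true — exactly one ✓
  (6) {q, n}: 1 true — at most one ✓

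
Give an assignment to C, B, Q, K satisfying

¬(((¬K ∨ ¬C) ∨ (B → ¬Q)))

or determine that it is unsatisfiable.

C = True, B = True, Q = True, K = True

  ¬(((¬K ∨ ¬C) ∨ (B → ¬Q))) = True
    (¬K ∨ ¬C) ∨ (B → ¬Q) = False
      ¬K ∨ ¬C = False
        ¬K = False
        ¬C = False
      B → ¬Q = False
        ¬Q = False
The formula evaluates to True.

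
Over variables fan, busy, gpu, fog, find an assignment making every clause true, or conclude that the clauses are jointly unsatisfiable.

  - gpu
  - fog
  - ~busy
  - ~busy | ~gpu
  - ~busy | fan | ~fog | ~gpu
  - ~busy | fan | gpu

fan: False, busy: False, gpu: True, fog: True

Unit clause (gpu) forces gpu = True.
Unit clause (fog) forces fog = True.
Unit clause (~busy) forces busy = False.
Set fan = False.
All clauses satisfied.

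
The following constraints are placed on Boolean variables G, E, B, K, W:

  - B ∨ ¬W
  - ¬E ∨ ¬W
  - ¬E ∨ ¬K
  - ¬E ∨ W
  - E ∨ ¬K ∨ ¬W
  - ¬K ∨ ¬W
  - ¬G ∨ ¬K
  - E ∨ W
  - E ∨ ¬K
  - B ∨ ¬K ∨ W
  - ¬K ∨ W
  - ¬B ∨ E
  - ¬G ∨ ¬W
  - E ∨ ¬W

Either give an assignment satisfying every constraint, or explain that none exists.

Case E = True:
  (¬E ∨ ¬W) forces W = False.
  Clause (¬E ∨ W) is falsified — contradiction.
Case E = False:
  (E ∨ W) forces W = True.
  Clause (E ∨ ¬W) is falsified — contradiction.
Both cases fail, so the formula is unsatisfiable.

Unsatisfiable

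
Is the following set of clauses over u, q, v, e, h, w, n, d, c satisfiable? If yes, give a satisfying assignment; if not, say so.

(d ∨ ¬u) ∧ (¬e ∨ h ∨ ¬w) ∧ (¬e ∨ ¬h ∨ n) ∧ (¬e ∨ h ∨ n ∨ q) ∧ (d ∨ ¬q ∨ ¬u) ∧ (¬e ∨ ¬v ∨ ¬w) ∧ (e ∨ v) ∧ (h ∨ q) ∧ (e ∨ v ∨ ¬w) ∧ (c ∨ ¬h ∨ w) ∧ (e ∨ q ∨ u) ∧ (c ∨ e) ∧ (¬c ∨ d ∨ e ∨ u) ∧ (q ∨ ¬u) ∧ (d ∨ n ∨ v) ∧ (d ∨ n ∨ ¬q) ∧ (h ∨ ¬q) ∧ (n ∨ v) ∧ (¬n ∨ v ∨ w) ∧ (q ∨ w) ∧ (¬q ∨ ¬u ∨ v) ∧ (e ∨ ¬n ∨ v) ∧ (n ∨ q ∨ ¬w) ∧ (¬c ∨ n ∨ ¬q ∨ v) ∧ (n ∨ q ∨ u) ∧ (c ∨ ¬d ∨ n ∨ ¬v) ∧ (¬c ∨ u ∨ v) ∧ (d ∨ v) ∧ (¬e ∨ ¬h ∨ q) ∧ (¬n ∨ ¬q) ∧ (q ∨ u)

Set u = True.
  then (d ∨ ¬u) forces d = True.
  then (q ∨ ¬u) forces q = True.
  then (h ∨ ¬q) forces h = True.
  then (¬q ∨ ¬u ∨ v) forces v = True.
  then (¬n ∨ ¬q) forces n = False.
  then (¬e ∨ ¬h ∨ n) forces e = False.
  then (c ∨ e) forces c = True.
Set w = True.
All clauses satisfied.

u=T; q=T; v=T; e=F; h=T; w=T; n=F; d=T; c=T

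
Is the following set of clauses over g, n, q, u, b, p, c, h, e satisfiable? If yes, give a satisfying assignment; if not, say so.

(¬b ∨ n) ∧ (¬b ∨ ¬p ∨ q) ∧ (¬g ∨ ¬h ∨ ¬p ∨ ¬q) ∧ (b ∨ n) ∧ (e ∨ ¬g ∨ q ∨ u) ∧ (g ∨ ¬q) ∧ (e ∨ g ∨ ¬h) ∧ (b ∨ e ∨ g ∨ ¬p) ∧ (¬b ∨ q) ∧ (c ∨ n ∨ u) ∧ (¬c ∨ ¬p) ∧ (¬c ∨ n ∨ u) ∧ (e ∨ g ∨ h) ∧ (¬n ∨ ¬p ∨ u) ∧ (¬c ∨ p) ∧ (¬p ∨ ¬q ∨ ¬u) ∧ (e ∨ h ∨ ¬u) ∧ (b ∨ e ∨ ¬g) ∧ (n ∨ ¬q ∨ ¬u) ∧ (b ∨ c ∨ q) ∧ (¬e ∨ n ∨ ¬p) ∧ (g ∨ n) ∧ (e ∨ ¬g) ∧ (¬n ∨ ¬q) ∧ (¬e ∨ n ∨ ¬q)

Case n = True:
  (¬n ∨ ¬q) forces q = False.
  (¬b ∨ q) forces b = False.
  (b ∨ c ∨ q) forces c = True.
  (¬c ∨ ¬p) forces p = False.
  Clause (¬c ∨ p) is falsified — contradiction.
Case n = False:
  (¬b ∨ n) forces b = False.
  Clause (b ∨ n) is falsified — contradiction.
Both cases fail, so the formula is unsatisfiable.

Unsatisfiable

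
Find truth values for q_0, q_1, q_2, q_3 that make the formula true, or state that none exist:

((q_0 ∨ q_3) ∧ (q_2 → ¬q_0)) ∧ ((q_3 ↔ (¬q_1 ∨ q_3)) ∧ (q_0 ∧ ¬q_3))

q_0 = True, q_1 = True, q_2 = False, q_3 = False

  (q_0 ∨ q_3) ∧ (q_2 → ¬q_0) = True
    q_0 ∨ q_3 = True
    q_2 → ¬q_0 = True
      ¬q_0 = False
  (q_3 ↔ (¬q_1 ∨ q_3)) ∧ (q_0 ∧ ¬q_3) = True
    q_3 ↔ (¬q_1 ∨ q_3) = True
      ¬q_1 ∨ q_3 = False
        ¬q_1 = False
    q_0 ∧ ¬q_3 = True
      ¬q_3 = True
Both conjuncts True, so the formula holds.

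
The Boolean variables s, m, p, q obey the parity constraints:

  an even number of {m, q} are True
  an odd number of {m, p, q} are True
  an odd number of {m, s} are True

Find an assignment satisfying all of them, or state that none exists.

s = False, m = True, p = True, q = True

{m, q}: 2 true → even ✓
{m, p, q}: 3 true → odd ✓
{m, s}: 1 true → odd ✓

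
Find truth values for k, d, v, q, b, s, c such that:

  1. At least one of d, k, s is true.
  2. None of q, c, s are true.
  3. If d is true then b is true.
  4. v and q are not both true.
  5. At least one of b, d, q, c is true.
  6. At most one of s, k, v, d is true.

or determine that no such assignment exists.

k = False, d = True, v = False, q = False, b = True, s = False, c = False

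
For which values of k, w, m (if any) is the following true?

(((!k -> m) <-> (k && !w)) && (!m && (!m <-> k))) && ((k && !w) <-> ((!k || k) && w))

Case m = True: the conjunct !m is False.
Case m = False: the formula simplifies to ((k <-> (k && !w)) && k) && ((k && !w) <-> ((!k || k) && w)).
  k = True: simplifies to !w && (!w <-> w).
    w = True: the conjunct !w is False.
    w = False: the conjunct !w <-> w becomes !False <-> False = False.
  k = False: the conjunct k is False.
Both cases fail — unsatisfiable.

Unsatisfiable — no assignment works.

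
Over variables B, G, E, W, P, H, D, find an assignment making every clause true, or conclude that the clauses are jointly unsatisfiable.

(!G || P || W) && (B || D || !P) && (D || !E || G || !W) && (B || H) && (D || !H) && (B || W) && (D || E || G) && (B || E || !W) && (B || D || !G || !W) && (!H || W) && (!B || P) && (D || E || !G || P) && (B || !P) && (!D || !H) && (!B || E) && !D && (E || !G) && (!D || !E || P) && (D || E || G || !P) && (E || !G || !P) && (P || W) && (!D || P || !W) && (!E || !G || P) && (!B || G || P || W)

Unit clause (!D) forces D = False.
In (D || !H) only !H is left, so H = False.
In (B || H) only B is left, so B = True.
In (!B || P) only P is left, so P = True.
In (!B || E) only E is left, so E = True.
Set G = True.
Set W = True.
All clauses satisfied.

B = True, G = True, E = True, W = True, P = True, H = False, D = False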